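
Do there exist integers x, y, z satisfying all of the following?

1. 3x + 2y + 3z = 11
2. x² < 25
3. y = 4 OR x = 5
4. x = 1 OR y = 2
Yes

Take x = 1, y = 4, z = 0. Substituting into each constraint:
  (1) 3(1) + 2(4) + 3(0) = 11 ✓
  (2) x² = (1)² = 1, and 1 < 25 ✓
  (3) y = 4, target 4 ✓ (first branch holds)
  (4) x = 1, target 1 ✓ (first branch holds)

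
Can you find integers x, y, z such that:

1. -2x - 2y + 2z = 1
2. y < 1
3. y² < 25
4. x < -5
No

Even the single constraint (-2x - 2y + 2z = 1) is infeasible over the integers.

  - -2x - 2y + 2z = 1: every term on the left is divisible by 2, so the LHS ≡ 0 (mod 2), but the RHS 1 is not — no integer solution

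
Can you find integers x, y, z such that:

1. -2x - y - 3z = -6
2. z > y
Yes

Take x = 0, y = 0, z = 2. Substituting into each constraint:
  (1) -2(0) + 0 - 3(2) = -6 ✓
  (2) 2 > 0 ✓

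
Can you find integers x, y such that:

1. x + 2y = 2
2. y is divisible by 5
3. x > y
Yes

Take x = 2, y = 0. Substituting into each constraint:
  (1) 2 + 2(0) = 2 ✓
  (2) 0 = 5 × 0, remainder 0 ✓
  (3) 2 > 0 ✓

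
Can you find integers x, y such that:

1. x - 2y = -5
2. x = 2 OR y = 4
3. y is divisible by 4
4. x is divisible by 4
No

A contradictory subset is {x - 2y = -5, x = 2 OR y = 4, x is divisible by 4}. No integer assignment can satisfy these jointly:

  - x - 2y = -5: is a linear equation tying the variables together
  - x = 2 OR y = 4: forces a choice: either x = 2 or y = 4
  - x is divisible by 4: restricts x to multiples of 4

Modular obstruction: writing x = 4x', every remaining term of the linear equation is divisible by 2, so the left side is ≡ 0 (mod 2); but the right side -5 ≡ 1 (mod 2). No integers can satisfy it.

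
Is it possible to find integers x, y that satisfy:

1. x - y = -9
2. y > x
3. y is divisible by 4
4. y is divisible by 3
Yes

Take x = -9, y = 0. Substituting into each constraint:
  (1) (-9) + 0 = -9 ✓
  (2) 0 > -9 ✓
  (3) 0 = 4 × 0, remainder 0 ✓
  (4) 0 = 3 × 0, remainder 0 ✓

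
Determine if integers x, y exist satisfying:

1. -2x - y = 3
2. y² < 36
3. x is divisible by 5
Yes

Take x = 0, y = -3. Substituting into each constraint:
  (1) -2(0) + 3 = 3 ✓
  (2) y² = (-3)² = 9, and 9 < 36 ✓
  (3) 0 = 5 × 0, remainder 0 ✓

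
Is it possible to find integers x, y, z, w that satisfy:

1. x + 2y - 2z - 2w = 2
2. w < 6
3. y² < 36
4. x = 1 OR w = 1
Yes

Take x = 0, y = 2, z = 0, w = 1. Substituting into each constraint:
  (1) 0 + 2(2) - 2(0) - 2(1) = 2 ✓
  (2) 1 < 6 ✓
  (3) y² = (2)² = 4, and 4 < 36 ✓
  (4) w = 1, target 1 ✓ (second branch holds)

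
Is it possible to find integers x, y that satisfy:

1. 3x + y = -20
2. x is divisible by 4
Yes

Take x = 0, y = -20. Substituting into each constraint:
  (1) 3(0) + (-20) = -20 ✓
  (2) 0 = 4 × 0, remainder 0 ✓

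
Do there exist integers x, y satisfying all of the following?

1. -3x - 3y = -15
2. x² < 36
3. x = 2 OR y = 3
Yes

Take x = 2, y = 3. Substituting into each constraint:
  (1) -3(2) - 3(3) = -15 ✓
  (2) x² = (2)² = 4, and 4 < 36 ✓
  (3) x = 2, target 2 ✓ (first branch holds)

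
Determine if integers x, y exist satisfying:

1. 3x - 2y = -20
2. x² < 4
Yes

Take x = 0, y = 10. Substituting into each constraint:
  (1) 3(0) - 2(10) = -20 ✓
  (2) x² = (0)² = 0, and 0 < 4 ✓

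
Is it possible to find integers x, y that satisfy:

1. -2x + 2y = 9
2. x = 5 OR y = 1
No

Even the single constraint (-2x + 2y = 9) is infeasible over the integers.

  - -2x + 2y = 9: every term on the left is divisible by 2, so the LHS ≡ 0 (mod 2), but the RHS 9 is not — no integer solution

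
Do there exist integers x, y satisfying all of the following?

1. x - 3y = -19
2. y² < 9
Yes

Take x = -19, y = 0. Substituting into each constraint:
  (1) (-19) - 3(0) = -19 ✓
  (2) y² = (0)² = 0, and 0 < 9 ✓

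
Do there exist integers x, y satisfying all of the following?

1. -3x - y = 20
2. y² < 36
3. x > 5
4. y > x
No

A contradictory subset is {-3x - y = 20, x > 5, y > x}. No integer assignment can satisfy these jointly:

  - -3x - y = 20: is a linear equation tying the variables together
  - x > 5: bounds one variable relative to a constant
  - y > x: bounds one variable relative to another variable

Propagating the comparison: y > x and x ≥ 6 give y ≥ 7. Range argument: with x ∈ [6, ∞], y ∈ [7, ∞], the left side of the equation is at most -25, but the right side is 20 > -25. No integer solution exists.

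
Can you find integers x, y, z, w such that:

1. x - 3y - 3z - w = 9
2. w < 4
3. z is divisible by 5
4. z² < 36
Yes

Take x = 0, y = -3, z = 0, w = 0. Substituting into each constraint:
  (1) 0 - 3(-3) - 3(0) + 0 = 9 ✓
  (2) 0 < 4 ✓
  (3) 0 = 5 × 0, remainder 0 ✓
  (4) z² = (0)² = 0, and 0 < 36 ✓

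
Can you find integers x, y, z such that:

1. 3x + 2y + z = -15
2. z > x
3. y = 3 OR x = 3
Yes

Take x = -6, y = 3, z = -3. Substituting into each constraint:
  (1) 3(-6) + 2(3) + (-3) = -15 ✓
  (2) -3 > -6 ✓
  (3) y = 3, target 3 ✓ (first branch holds)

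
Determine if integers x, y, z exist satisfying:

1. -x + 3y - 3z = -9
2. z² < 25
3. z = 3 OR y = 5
Yes

Take x = 0, y = 0, z = 3. Substituting into each constraint:
  (1) 0 + 3(0) - 3(3) = -9 ✓
  (2) z² = (3)² = 9, and 9 < 25 ✓
  (3) z = 3, target 3 ✓ (first branch holds)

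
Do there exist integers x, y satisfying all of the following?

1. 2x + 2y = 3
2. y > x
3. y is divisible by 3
No

Even the single constraint (2x + 2y = 3) is infeasible over the integers.

  - 2x + 2y = 3: every term on the left is divisible by 2, so the LHS ≡ 0 (mod 2), but the RHS 3 is not — no integer solution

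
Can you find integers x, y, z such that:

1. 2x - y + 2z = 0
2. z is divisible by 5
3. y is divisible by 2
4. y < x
Yes

Take x = 9, y = 8, z = -5. Substituting into each constraint:
  (1) 2(9) + (-8) + 2(-5) = 0 ✓
  (2) -5 = 5 × -1, remainder 0 ✓
  (3) 8 = 2 × 4, remainder 0 ✓
  (4) 8 < 9 ✓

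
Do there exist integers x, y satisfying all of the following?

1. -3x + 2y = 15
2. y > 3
Yes

Take x = -1, y = 6. Substituting into each constraint:
  (1) -3(-1) + 2(6) = 15 ✓
  (2) 6 > 3 ✓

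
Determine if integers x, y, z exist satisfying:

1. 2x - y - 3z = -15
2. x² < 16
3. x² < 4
Yes

Take x = 0, y = 0, z = 5. Substituting into each constraint:
  (1) 2(0) + 0 - 3(5) = -15 ✓
  (2) x² = (0)² = 0, and 0 < 16 ✓
  (3) x² = (0)² = 0, and 0 < 4 ✓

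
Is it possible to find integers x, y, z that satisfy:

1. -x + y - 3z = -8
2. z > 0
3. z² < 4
Yes

Take x = 0, y = -5, z = 1. Substituting into each constraint:
  (1) 0 + (-5) - 3(1) = -8 ✓
  (2) 1 > 0 ✓
  (3) z² = (1)² = 1, and 1 < 4 ✓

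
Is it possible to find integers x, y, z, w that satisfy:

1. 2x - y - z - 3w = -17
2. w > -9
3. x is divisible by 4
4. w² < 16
Yes

Take x = 0, y = 0, z = 17, w = 0. Substituting into each constraint:
  (1) 2(0) + 0 + (-17) - 3(0) = -17 ✓
  (2) 0 > -9 ✓
  (3) 0 = 4 × 0, remainder 0 ✓
  (4) w² = (0)² = 0, and 0 < 16 ✓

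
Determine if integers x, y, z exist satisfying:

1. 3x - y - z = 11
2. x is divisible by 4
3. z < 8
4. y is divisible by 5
Yes

Take x = 0, y = 0, z = -11. Substituting into each constraint:
  (1) 3(0) + 0 + 11 = 11 ✓
  (2) 0 = 4 × 0, remainder 0 ✓
  (3) -11 < 8 ✓
  (4) 0 = 5 × 0, remainder 0 ✓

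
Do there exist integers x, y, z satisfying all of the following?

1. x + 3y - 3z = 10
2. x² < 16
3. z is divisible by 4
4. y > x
Yes

Take x = 1, y = 3, z = 0. Substituting into each constraint:
  (1) 1 + 3(3) - 3(0) = 10 ✓
  (2) x² = (1)² = 1, and 1 < 16 ✓
  (3) 0 = 4 × 0, remainder 0 ✓
  (4) 3 > 1 ✓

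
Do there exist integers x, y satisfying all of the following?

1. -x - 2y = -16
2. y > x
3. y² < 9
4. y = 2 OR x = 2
No

A contradictory subset is {-x - 2y = -16, y > x, y² < 9}. No integer assignment can satisfy these jointly:

  - -x - 2y = -16: is a linear equation tying the variables together
  - y > x: bounds one variable relative to another variable
  - y² < 9: restricts y to |y| ≤ 2

Propagating the comparison: x < y and y ≤ 2 give x ≤ 1. Range argument: with x ∈ [−∞, 1], y ∈ [-2, 2], the left side of the equation is at least -5, but the right side is -16 < -5. No integer solution exists.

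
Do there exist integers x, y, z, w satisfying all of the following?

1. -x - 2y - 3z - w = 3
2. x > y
Yes

Take x = 1, y = 0, z = -2, w = 2. Substituting into each constraint:
  (1) (-1) - 2(0) - 3(-2) + (-2) = 3 ✓
  (2) 1 > 0 ✓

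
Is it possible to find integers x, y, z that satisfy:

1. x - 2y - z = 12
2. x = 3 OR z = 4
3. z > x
Yes

Take x = 2, y = -7, z = 4. Substituting into each constraint:
  (1) 2 - 2(-7) + (-4) = 12 ✓
  (2) z = 4, target 4 ✓ (second branch holds)
  (3) 4 > 2 ✓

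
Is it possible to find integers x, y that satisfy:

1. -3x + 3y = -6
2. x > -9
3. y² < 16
Yes

Take x = 0, y = -2. Substituting into each constraint:
  (1) -3(0) + 3(-2) = -6 ✓
  (2) 0 > -9 ✓
  (3) y² = (-2)² = 4, and 4 < 16 ✓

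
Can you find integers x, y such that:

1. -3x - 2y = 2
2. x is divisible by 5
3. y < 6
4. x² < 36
Yes

Take x = 0, y = -1. Substituting into each constraint:
  (1) -3(0) - 2(-1) = 2 ✓
  (2) 0 = 5 × 0, remainder 0 ✓
  (3) -1 < 6 ✓
  (4) x² = (0)² = 0, and 0 < 36 ✓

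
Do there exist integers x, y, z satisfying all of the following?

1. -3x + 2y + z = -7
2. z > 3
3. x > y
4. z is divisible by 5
Yes

Take x = 0, y = -6, z = 5. Substituting into each constraint:
  (1) -3(0) + 2(-6) + 5 = -7 ✓
  (2) 5 > 3 ✓
  (3) 0 > -6 ✓
  (4) 5 = 5 × 1, remainder 0 ✓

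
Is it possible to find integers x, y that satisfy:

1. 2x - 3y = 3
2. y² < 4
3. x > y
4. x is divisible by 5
Yes

Take x = 0, y = -1. Substituting into each constraint:
  (1) 2(0) - 3(-1) = 3 ✓
  (2) y² = (-1)² = 1, and 1 < 4 ✓
  (3) 0 > -1 ✓
  (4) 0 = 5 × 0, remainder 0 ✓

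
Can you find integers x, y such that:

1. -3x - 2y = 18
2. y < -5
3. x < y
No

The full constraint system is jointly infeasible over the integers. Each constraint and what it forces:

  - -3x - 2y = 18: is a linear equation tying the variables together
  - y < -5: bounds one variable relative to a constant
  - x < y: bounds one variable relative to another variable

Propagating the comparison: x < y and y ≤ -6 give x ≤ -7. Range argument: with x ∈ [−∞, -7], y ∈ [−∞, -6], the left side of the equation is at least 33, but the right side is 18 < 33. No integer solution exists.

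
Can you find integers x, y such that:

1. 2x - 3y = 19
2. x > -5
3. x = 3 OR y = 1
Yes

Take x = 11, y = 1. Substituting into each constraint:
  (1) 2(11) - 3(1) = 19 ✓
  (2) 11 > -5 ✓
  (3) y = 1, target 1 ✓ (second branch holds)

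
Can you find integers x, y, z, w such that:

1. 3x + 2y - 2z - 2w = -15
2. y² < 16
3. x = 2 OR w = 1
Yes

Take x = 3, y = 1, z = 12, w = 1. Substituting into each constraint:
  (1) 3(3) + 2(1) - 2(12) - 2(1) = -15 ✓
  (2) y² = (1)² = 1, and 1 < 16 ✓
  (3) w = 1, target 1 ✓ (second branch holds)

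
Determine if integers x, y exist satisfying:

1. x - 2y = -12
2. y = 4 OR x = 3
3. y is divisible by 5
No

The full constraint system is jointly infeasible over the integers. Each constraint and what it forces:

  - x - 2y = -12: is a linear equation tying the variables together
  - y = 4 OR x = 3: forces a choice: either y = 4 or x = 3
  - y is divisible by 5: restricts y to multiples of 5

Split on the disjunction (y = 4 OR x = 3):
  • If y = 4: this contradicts the divisibility constraint — 4 is not a multiple of 5.
  • If x = 3: with x = 3, writing y = 5y', every remaining term of the linear equation is divisible by 10, so the left side is ≡ 0 (mod 10); but the right side -15 ≡ 5 (mod 10). No integers can satisfy it.
Both branches are infeasible, so the system has no integer solution.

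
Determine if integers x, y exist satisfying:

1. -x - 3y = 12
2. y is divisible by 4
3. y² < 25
Yes

Take x = -12, y = 0. Substituting into each constraint:
  (1) 12 - 3(0) = 12 ✓
  (2) 0 = 4 × 0, remainder 0 ✓
  (3) y² = (0)² = 0, and 0 < 25 ✓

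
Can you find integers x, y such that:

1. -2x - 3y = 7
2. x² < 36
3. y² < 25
Yes

Take x = 1, y = -3. Substituting into each constraint:
  (1) -2(1) - 3(-3) = 7 ✓
  (2) x² = (1)² = 1, and 1 < 36 ✓
  (3) y² = (-3)² = 9, and 9 < 25 ✓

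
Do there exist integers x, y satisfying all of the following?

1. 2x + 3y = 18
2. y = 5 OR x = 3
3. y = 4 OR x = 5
Yes

Take x = 3, y = 4. Substituting into each constraint:
  (1) 2(3) + 3(4) = 18 ✓
  (2) x = 3, target 3 ✓ (second branch holds)
  (3) y = 4, target 4 ✓ (first branch holds)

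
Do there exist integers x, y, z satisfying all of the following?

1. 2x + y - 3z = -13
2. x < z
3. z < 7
Yes

Take x = -1, y = -11, z = 0. Substituting into each constraint:
  (1) 2(-1) + (-11) - 3(0) = -13 ✓
  (2) -1 < 0 ✓
  (3) 0 < 7 ✓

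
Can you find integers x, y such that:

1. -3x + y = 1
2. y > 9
Yes

Take x = 3, y = 10. Substituting into each constraint:
  (1) -3(3) + 10 = 1 ✓
  (2) 10 > 9 ✓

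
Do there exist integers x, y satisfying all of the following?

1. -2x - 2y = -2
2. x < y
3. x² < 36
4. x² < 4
Yes

Take x = 0, y = 1. Substituting into each constraint:
  (1) -2(0) - 2(1) = -2 ✓
  (2) 0 < 1 ✓
  (3) x² = (0)² = 0, and 0 < 36 ✓
  (4) x² = (0)² = 0, and 0 < 4 ✓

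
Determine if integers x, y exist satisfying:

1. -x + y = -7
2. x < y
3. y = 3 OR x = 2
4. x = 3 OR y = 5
No

A contradictory subset is {-x + y = -7, x < y}. No integer assignment can satisfy these jointly:

  - -x + y = -7: is a linear equation tying the variables together
  - x < y: bounds one variable relative to another variable

From the equation, x − y = 7, i.e. y − x = -7; but y > x requires y − x ≥ 1. Contradiction.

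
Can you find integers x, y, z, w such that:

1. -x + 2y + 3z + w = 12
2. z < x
Yes

Take x = 1, y = 0, z = 0, w = 13. Substituting into each constraint:
  (1) (-1) + 2(0) + 3(0) + 13 = 12 ✓
  (2) 0 < 1 ✓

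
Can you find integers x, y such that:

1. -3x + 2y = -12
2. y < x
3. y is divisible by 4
Yes

Take x = 4, y = 0. Substituting into each constraint:
  (1) -3(4) + 2(0) = -12 ✓
  (2) 0 < 4 ✓
  (3) 0 = 4 × 0, remainder 0 ✓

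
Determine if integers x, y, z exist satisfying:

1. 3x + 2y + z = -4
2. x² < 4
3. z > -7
Yes

Take x = 0, y = 0, z = -4. Substituting into each constraint:
  (1) 3(0) + 2(0) + (-4) = -4 ✓
  (2) x² = (0)² = 0, and 0 < 4 ✓
  (3) -4 > -7 ✓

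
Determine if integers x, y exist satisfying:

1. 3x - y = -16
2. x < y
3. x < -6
Yes

Take x = -7, y = -5. Substituting into each constraint:
  (1) 3(-7) + 5 = -16 ✓
  (2) -7 < -5 ✓
  (3) -7 < -6 ✓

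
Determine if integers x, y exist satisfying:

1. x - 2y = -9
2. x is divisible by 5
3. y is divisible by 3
Yes

Take x = 15, y = 12. Substituting into each constraint:
  (1) 15 - 2(12) = -9 ✓
  (2) 15 = 5 × 3, remainder 0 ✓
  (3) 12 = 3 × 4, remainder 0 ✓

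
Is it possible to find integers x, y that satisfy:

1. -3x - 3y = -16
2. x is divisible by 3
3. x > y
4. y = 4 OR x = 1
No

Even the single constraint (-3x - 3y = -16) is infeasible over the integers.

  - -3x - 3y = -16: every term on the left is divisible by 3, so the LHS ≡ 0 (mod 3), but the RHS -16 is not — no integer solution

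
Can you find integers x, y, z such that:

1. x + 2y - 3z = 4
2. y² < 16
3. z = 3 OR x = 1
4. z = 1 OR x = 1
Yes

Take x = 1, y = 0, z = -1. Substituting into each constraint:
  (1) 1 + 2(0) - 3(-1) = 4 ✓
  (2) y² = (0)² = 0, and 0 < 16 ✓
  (3) x = 1, target 1 ✓ (second branch holds)
  (4) x = 1, target 1 ✓ (second branch holds)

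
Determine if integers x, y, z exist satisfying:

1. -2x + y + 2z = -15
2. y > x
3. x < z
Yes

Take x = -18, y = -17, z = -17. Substituting into each constraint:
  (1) -2(-18) + (-17) + 2(-17) = -15 ✓
  (2) -17 > -18 ✓
  (3) -18 < -17 ✓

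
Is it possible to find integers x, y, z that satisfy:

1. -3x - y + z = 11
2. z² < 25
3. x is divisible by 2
Yes

Take x = 0, y = -9, z = 2. Substituting into each constraint:
  (1) -3(0) + 9 + 2 = 11 ✓
  (2) z² = (2)² = 4, and 4 < 25 ✓
  (3) 0 = 2 × 0, remainder 0 ✓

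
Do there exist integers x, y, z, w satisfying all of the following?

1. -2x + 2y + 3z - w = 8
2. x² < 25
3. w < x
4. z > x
Yes

Take x = 0, y = 2, z = 1, w = -1. Substituting into each constraint:
  (1) -2(0) + 2(2) + 3(1) + 1 = 8 ✓
  (2) x² = (0)² = 0, and 0 < 25 ✓
  (3) -1 < 0 ✓
  (4) 1 > 0 ✓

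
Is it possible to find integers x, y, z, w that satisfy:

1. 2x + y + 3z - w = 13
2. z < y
Yes

Take x = 0, y = 0, z = -1, w = -16. Substituting into each constraint:
  (1) 2(0) + 0 + 3(-1) + 16 = 13 ✓
  (2) -1 < 0 ✓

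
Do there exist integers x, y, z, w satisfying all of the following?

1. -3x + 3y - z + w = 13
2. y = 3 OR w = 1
Yes

Take x = 0, y = 3, z = 0, w = 4. Substituting into each constraint:
  (1) -3(0) + 3(3) + 0 + 4 = 13 ✓
  (2) y = 3, target 3 ✓ (first branch holds)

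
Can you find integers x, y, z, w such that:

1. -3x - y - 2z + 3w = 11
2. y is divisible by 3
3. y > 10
Yes

Take x = -7, y = 12, z = -1, w = 0. Substituting into each constraint:
  (1) -3(-7) + (-12) - 2(-1) + 3(0) = 11 ✓
  (2) 12 = 3 × 4, remainder 0 ✓
  (3) 12 > 10 ✓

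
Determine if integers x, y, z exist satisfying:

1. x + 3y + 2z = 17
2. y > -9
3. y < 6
Yes

Take x = 0, y = 1, z = 7. Substituting into each constraint:
  (1) 0 + 3(1) + 2(7) = 17 ✓
  (2) 1 > -9 ✓
  (3) 1 < 6 ✓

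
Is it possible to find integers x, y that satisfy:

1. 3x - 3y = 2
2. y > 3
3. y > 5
No

Even the single constraint (3x - 3y = 2) is infeasible over the integers.

  - 3x - 3y = 2: every term on the left is divisible by 3, so the LHS ≡ 0 (mod 3), but the RHS 2 is not — no integer solution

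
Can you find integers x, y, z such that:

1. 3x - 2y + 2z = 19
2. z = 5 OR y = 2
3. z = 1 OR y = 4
Yes

Take x = 7, y = 2, z = 1. Substituting into each constraint:
  (1) 3(7) - 2(2) + 2(1) = 19 ✓
  (2) y = 2, target 2 ✓ (second branch holds)
  (3) z = 1, target 1 ✓ (first branch holds)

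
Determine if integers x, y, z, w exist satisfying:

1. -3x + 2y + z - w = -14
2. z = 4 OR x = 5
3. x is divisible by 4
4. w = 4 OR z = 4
Yes

Take x = 0, y = -8, z = 4, w = 2. Substituting into each constraint:
  (1) -3(0) + 2(-8) + 4 + (-2) = -14 ✓
  (2) z = 4, target 4 ✓ (first branch holds)
  (3) 0 = 4 × 0, remainder 0 ✓
  (4) z = 4, target 4 ✓ (second branch holds)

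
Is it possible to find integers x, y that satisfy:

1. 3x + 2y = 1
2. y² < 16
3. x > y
Yes

Take x = 1, y = -1. Substituting into each constraint:
  (1) 3(1) + 2(-1) = 1 ✓
  (2) y² = (-1)² = 1, and 1 < 16 ✓
  (3) 1 > -1 ✓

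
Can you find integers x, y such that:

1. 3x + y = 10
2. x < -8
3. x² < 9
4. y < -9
No

A contradictory subset is {3x + y = 10, x < -8, y < -9}. No integer assignment can satisfy these jointly:

  - 3x + y = 10: is a linear equation tying the variables together
  - x < -8: bounds one variable relative to a constant
  - y < -9: bounds one variable relative to a constant

Range argument: with x ∈ [−∞, -9], y ∈ [−∞, -10], the left side of the equation is at most -37, but the right side is 10 > -37. No integer solution exists.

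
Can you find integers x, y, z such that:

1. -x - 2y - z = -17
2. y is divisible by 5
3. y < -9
Yes

Take x = 37, y = -10, z = 0. Substituting into each constraint:
  (1) (-37) - 2(-10) + 0 = -17 ✓
  (2) -10 = 5 × -2, remainder 0 ✓
  (3) -10 < -9 ✓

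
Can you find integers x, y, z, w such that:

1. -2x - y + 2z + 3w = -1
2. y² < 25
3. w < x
Yes

Take x = 1, y = -1, z = 0, w = 0. Substituting into each constraint:
  (1) -2(1) + 1 + 2(0) + 3(0) = -1 ✓
  (2) y² = (-1)² = 1, and 1 < 25 ✓
  (3) 0 < 1 ✓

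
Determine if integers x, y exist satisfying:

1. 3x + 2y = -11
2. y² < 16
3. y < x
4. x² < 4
No

A contradictory subset is {3x + 2y = -11, y² < 16, y < x}. No integer assignment can satisfy these jointly:

  - 3x + 2y = -11: is a linear equation tying the variables together
  - y² < 16: restricts y to |y| ≤ 3
  - y < x: bounds one variable relative to another variable

The bounds confine y to {-3, -2, -1, 0, 1, 2, 3}. For each value, substitute into the equation:
  • y = -3: the equation gives 3x = -5, so x would not be an integer.
  • y = -2: the equation gives 3x = -7, so x would not be an integer.
  • y = -1: the equation forces x = -3, but x > y fails since -3 ≤ -1.
  • y = 0: the equation gives 3x = -11, so x would not be an integer.
  • y = 1: the equation gives 3x = -13, so x would not be an integer.
  • y = 2: the equation forces x = -5, but x > y fails since -5 ≤ 2.
  • y = 3: the equation gives 3x = -17, so x would not be an integer.
Every case fails, so no integer solution exists.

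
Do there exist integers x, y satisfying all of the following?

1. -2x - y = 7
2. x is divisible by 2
Yes

Take x = 0, y = -7. Substituting into each constraint:
  (1) -2(0) + 7 = 7 ✓
  (2) 0 = 2 × 0, remainder 0 ✓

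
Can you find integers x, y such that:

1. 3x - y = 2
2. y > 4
Yes

Take x = 3, y = 7. Substituting into each constraint:
  (1) 3(3) + (-7) = 2 ✓
  (2) 7 > 4 ✓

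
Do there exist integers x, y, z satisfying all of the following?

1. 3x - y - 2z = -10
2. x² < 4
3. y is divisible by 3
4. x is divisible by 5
Yes

Take x = 0, y = 0, z = 5. Substituting into each constraint:
  (1) 3(0) + 0 - 2(5) = -10 ✓
  (2) x² = (0)² = 0, and 0 < 4 ✓
  (3) 0 = 3 × 0, remainder 0 ✓
  (4) 0 = 5 × 0, remainder 0 ✓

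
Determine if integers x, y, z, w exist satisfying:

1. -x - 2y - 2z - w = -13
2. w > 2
Yes

Take x = 10, y = 0, z = 0, w = 3. Substituting into each constraint:
  (1) (-10) - 2(0) - 2(0) + (-3) = -13 ✓
  (2) 3 > 2 ✓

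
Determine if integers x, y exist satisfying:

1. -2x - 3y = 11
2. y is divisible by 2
No

The full constraint system is jointly infeasible over the integers. Each constraint and what it forces:

  - -2x - 3y = 11: is a linear equation tying the variables together
  - y is divisible by 2: restricts y to multiples of 2

Modular obstruction: writing y = 2y', every remaining term of the linear equation is divisible by 2, so the left side is ≡ 0 (mod 2); but the right side 11 ≡ 1 (mod 2). No integers can satisfy it.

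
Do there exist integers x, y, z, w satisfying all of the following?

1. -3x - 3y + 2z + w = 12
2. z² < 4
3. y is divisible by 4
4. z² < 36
Yes

Take x = -4, y = 0, z = 0, w = 0. Substituting into each constraint:
  (1) -3(-4) - 3(0) + 2(0) + 0 = 12 ✓
  (2) z² = (0)² = 0, and 0 < 4 ✓
  (3) 0 = 4 × 0, remainder 0 ✓
  (4) z² = (0)² = 0, and 0 < 36 ✓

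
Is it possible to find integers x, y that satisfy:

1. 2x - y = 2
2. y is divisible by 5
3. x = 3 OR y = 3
No

The full constraint system is jointly infeasible over the integers. Each constraint and what it forces:

  - 2x - y = 2: is a linear equation tying the variables together
  - y is divisible by 5: restricts y to multiples of 5
  - x = 3 OR y = 3: forces a choice: either x = 3 or y = 3

Split on the disjunction (x = 3 OR y = 3):
  • If x = 3: with x = 3, writing y = 5y', every remaining term of the linear equation is divisible by 5, so the left side is ≡ 0 (mod 5); but the right side -4 ≡ 1 (mod 5). No integers can satisfy it.
  • If y = 3: this contradicts the divisibility constraint — 3 is not a multiple of 5.
Both branches are infeasible, so the system has no integer solution.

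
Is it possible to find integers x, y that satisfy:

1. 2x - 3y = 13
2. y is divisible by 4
No

The full constraint system is jointly infeasible over the integers. Each constraint and what it forces:

  - 2x - 3y = 13: is a linear equation tying the variables together
  - y is divisible by 4: restricts y to multiples of 4

Modular obstruction: writing y = 4y', every remaining term of the linear equation is divisible by 2, so the left side is ≡ 0 (mod 2); but the right side 13 ≡ 1 (mod 2). No integers can satisfy it.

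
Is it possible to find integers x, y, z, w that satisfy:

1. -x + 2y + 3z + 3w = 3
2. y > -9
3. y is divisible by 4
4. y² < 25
Yes

Take x = -3, y = 0, z = 0, w = 0. Substituting into each constraint:
  (1) 3 + 2(0) + 3(0) + 3(0) = 3 ✓
  (2) 0 > -9 ✓
  (3) 0 = 4 × 0, remainder 0 ✓
  (4) y² = (0)² = 0, and 0 < 25 ✓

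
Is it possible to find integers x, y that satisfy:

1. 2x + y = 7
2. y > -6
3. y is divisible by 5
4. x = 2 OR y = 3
No

A contradictory subset is {2x + y = 7, y is divisible by 5, x = 2 OR y = 3}. No integer assignment can satisfy these jointly:

  - 2x + y = 7: is a linear equation tying the variables together
  - y is divisible by 5: restricts y to multiples of 5
  - x = 2 OR y = 3: forces a choice: either x = 2 or y = 3

Split on the disjunction (x = 2 OR y = 3):
  • If x = 2: with x = 2, writing y = 5y', every remaining term of the linear equation is divisible by 5, so the left side is ≡ 0 (mod 5); but the right side 3 ≡ 3 (mod 5). No integers can satisfy it.
  • If y = 3: this contradicts the divisibility constraint — 3 is not a multiple of 5.
Both branches are infeasible, so the system has no integer solution.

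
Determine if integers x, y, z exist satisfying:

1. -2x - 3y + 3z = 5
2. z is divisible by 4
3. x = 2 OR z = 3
Yes

Take x = 2, y = -3, z = 0. Substituting into each constraint:
  (1) -2(2) - 3(-3) + 3(0) = 5 ✓
  (2) 0 = 4 × 0, remainder 0 ✓
  (3) x = 2, target 2 ✓ (first branch holds)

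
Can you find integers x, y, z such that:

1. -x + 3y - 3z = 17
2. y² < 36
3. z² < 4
Yes

Take x = -17, y = 0, z = 0. Substituting into each constraint:
  (1) 17 + 3(0) - 3(0) = 17 ✓
  (2) y² = (0)² = 0, and 0 < 36 ✓
  (3) z² = (0)² = 0, and 0 < 4 ✓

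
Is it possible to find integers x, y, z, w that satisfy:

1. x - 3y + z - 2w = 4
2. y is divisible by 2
Yes

Take x = 0, y = 0, z = 0, w = -2. Substituting into each constraint:
  (1) 0 - 3(0) + 0 - 2(-2) = 4 ✓
  (2) 0 = 2 × 0, remainder 0 ✓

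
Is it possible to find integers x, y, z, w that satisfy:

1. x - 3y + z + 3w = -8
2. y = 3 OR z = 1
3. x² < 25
Yes

Take x = 0, y = 3, z = 1, w = 0. Substituting into each constraint:
  (1) 0 - 3(3) + 1 + 3(0) = -8 ✓
  (2) y = 3, target 3 ✓ (first branch holds)
  (3) x² = (0)² = 0, and 0 < 25 ✓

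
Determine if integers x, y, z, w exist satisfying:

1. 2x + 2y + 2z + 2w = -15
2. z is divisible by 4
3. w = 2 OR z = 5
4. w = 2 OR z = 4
No

Even the single constraint (2x + 2y + 2z + 2w = -15) is infeasible over the integers.

  - 2x + 2y + 2z + 2w = -15: every term on the left is divisible by 2, so the LHS ≡ 0 (mod 2), but the RHS -15 is not — no integer solution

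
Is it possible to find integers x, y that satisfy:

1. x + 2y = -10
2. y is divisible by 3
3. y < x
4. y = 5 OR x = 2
Yes

Take x = 2, y = -6. Substituting into each constraint:
  (1) 2 + 2(-6) = -10 ✓
  (2) -6 = 3 × -2, remainder 0 ✓
  (3) -6 < 2 ✓
  (4) x = 2, target 2 ✓ (second branch holds)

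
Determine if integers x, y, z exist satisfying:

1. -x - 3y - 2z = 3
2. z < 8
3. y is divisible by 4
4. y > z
Yes

Take x = -1, y = 0, z = -1. Substituting into each constraint:
  (1) 1 - 3(0) - 2(-1) = 3 ✓
  (2) -1 < 8 ✓
  (3) 0 = 4 × 0, remainder 0 ✓
  (4) 0 > -1 ✓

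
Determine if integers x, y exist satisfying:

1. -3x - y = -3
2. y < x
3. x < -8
No

The full constraint system is jointly infeasible over the integers. Each constraint and what it forces:

  - -3x - y = -3: is a linear equation tying the variables together
  - y < x: bounds one variable relative to another variable
  - x < -8: bounds one variable relative to a constant

Propagating the comparison: y < x and x ≤ -9 give y ≤ -10. Range argument: with x ∈ [−∞, -9], y ∈ [−∞, -10], the left side of the equation is at least 37, but the right side is -3 < 37. No integer solution exists.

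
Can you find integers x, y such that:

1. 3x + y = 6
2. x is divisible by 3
Yes

Take x = 0, y = 6. Substituting into each constraint:
  (1) 3(0) + 6 = 6 ✓
  (2) 0 = 3 × 0, remainder 0 ✓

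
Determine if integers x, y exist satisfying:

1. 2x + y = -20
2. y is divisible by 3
Yes

Take x = -10, y = 0. Substituting into each constraint:
  (1) 2(-10) + 0 = -20 ✓
  (2) 0 = 3 × 0, remainder 0 ✓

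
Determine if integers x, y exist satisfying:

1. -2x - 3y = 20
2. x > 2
Yes

Take x = 5, y = -10. Substituting into each constraint:
  (1) -2(5) - 3(-10) = 20 ✓
  (2) 5 > 2 ✓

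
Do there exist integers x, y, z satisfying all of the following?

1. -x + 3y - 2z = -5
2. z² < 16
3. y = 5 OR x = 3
Yes

Take x = 3, y = -2, z = -2. Substituting into each constraint:
  (1) (-3) + 3(-2) - 2(-2) = -5 ✓
  (2) z² = (-2)² = 4, and 4 < 16 ✓
  (3) x = 3, target 3 ✓ (second branch holds)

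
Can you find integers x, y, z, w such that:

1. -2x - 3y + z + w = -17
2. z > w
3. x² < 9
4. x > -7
Yes

Take x = 2, y = 4, z = 0, w = -1. Substituting into each constraint:
  (1) -2(2) - 3(4) + 0 + (-1) = -17 ✓
  (2) 0 > -1 ✓
  (3) x² = (2)² = 4, and 4 < 9 ✓
  (4) 2 > -7 ✓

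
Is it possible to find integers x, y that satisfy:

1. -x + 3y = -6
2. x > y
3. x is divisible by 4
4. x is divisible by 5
Yes

Take x = 0, y = -2. Substituting into each constraint:
  (1) 0 + 3(-2) = -6 ✓
  (2) 0 > -2 ✓
  (3) 0 = 4 × 0, remainder 0 ✓
  (4) 0 = 5 × 0, remainder 0 ✓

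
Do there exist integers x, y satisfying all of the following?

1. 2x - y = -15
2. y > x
Yes

Take x = -14, y = -13. Substituting into each constraint:
  (1) 2(-14) + 13 = -15 ✓
  (2) -13 > -14 ✓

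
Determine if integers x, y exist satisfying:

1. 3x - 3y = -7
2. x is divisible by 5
No

Even the single constraint (3x - 3y = -7) is infeasible over the integers.

  - 3x - 3y = -7: every term on the left is divisible by 3, so the LHS ≡ 0 (mod 3), but the RHS -7 is not — no integer solution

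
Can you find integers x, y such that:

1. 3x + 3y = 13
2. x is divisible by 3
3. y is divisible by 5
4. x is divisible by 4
No

Even the single constraint (3x + 3y = 13) is infeasible over the integers.

  - 3x + 3y = 13: every term on the left is divisible by 3, so the LHS ≡ 0 (mod 3), but the RHS 13 is not — no integer solution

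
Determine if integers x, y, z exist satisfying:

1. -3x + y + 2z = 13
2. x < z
Yes

Take x = 0, y = 11, z = 1. Substituting into each constraint:
  (1) -3(0) + 11 + 2(1) = 13 ✓
  (2) 0 < 1 ✓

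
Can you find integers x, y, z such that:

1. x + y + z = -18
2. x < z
Yes

Take x = -1, y = -17, z = 0. Substituting into each constraint:
  (1) (-1) + (-17) + 0 = -18 ✓
  (2) -1 < 0 ✓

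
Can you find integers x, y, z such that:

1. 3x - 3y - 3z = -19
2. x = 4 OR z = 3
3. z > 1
No

Even the single constraint (3x - 3y - 3z = -19) is infeasible over the integers.

  - 3x - 3y - 3z = -19: every term on the left is divisible by 3, so the LHS ≡ 0 (mod 3), but the RHS -19 is not — no integer solution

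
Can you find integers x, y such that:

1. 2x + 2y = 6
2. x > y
Yes

Take x = 2, y = 1. Substituting into each constraint:
  (1) 2(2) + 2(1) = 6 ✓
  (2) 2 > 1 ✓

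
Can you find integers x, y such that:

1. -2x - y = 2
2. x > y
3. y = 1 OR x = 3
Yes

Take x = 3, y = -8. Substituting into each constraint:
  (1) -2(3) + 8 = 2 ✓
  (2) 3 > -8 ✓
  (3) x = 3, target 3 ✓ (second branch holds)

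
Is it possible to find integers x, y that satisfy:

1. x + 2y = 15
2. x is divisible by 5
Yes

Take x = 5, y = 5. Substituting into each constraint:
  (1) 5 + 2(5) = 15 ✓
  (2) 5 = 5 × 1, remainder 0 ✓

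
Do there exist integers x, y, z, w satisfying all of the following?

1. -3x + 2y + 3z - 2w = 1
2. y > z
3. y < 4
Yes

Take x = 2, y = 2, z = 1, w = 0. Substituting into each constraint:
  (1) -3(2) + 2(2) + 3(1) - 2(0) = 1 ✓
  (2) 2 > 1 ✓
  (3) 2 < 4 ✓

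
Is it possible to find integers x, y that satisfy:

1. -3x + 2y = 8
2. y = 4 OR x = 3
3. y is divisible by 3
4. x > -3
No

A contradictory subset is {-3x + 2y = 8, y = 4 OR x = 3, y is divisible by 3}. No integer assignment can satisfy these jointly:

  - -3x + 2y = 8: is a linear equation tying the variables together
  - y = 4 OR x = 3: forces a choice: either y = 4 or x = 3
  - y is divisible by 3: restricts y to multiples of 3

Modular obstruction: writing y = 3y', every remaining term of the linear equation is divisible by 3, so the left side is ≡ 0 (mod 3); but the right side 8 ≡ 2 (mod 3). No integers can satisfy it.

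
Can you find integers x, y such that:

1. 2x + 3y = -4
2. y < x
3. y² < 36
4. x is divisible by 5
No

The full constraint system is jointly infeasible over the integers. Each constraint and what it forces:

  - 2x + 3y = -4: is a linear equation tying the variables together
  - y < x: bounds one variable relative to another variable
  - y² < 36: restricts y to |y| ≤ 5
  - x is divisible by 5: restricts x to multiples of 5

The bounds confine y to {-5, -4, -3, -2, -1, 0, 1, 2, 3, 4, 5}. For each value, substitute into the equation:
  • y = -5: the equation gives 2x = 11, so x would not be an integer.
  • y = -4: the equation forces x = 4, but 5 does not divide 4.
  • y = -3: the equation gives 2x = 5, so x would not be an integer.
  • y = -2: the equation forces x = 1, but 5 does not divide 1.
  • y = -1: the equation gives 2x = -1, so x would not be an integer.
  • y = 0: the equation forces x = -2, but 5 does not divide -2.
  • y = 1: the equation gives 2x = -7, so x would not be an integer.
  • y = 2: the equation forces x = -5, but x > y fails since -5 ≤ 2.
  • y = 3: the equation gives 2x = -13, so x would not be an integer.
  • y = 4: the equation forces x = -8, but 5 does not divide -8.
  • y = 5: the equation gives 2x = -19, so x would not be an integer.
Every case fails, so no integer solution exists.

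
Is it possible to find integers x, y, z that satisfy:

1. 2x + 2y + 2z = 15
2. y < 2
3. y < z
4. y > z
No

Even the single constraint (2x + 2y + 2z = 15) is infeasible over the integers.

  - 2x + 2y + 2z = 15: every term on the left is divisible by 2, so the LHS ≡ 0 (mod 2), but the RHS 15 is not — no integer solution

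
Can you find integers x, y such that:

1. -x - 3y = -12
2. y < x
Yes

Take x = 12, y = 0. Substituting into each constraint:
  (1) (-12) - 3(0) = -12 ✓
  (2) 0 < 12 ✓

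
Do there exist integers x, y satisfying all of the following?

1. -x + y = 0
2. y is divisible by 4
Yes

Take x = 0, y = 0. Substituting into each constraint:
  (1) 0 + 0 = 0 ✓
  (2) 0 = 4 × 0, remainder 0 ✓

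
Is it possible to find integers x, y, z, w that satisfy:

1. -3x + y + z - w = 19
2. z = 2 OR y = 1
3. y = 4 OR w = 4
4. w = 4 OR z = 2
Yes

Take x = 0, y = 21, z = 2, w = 4. Substituting into each constraint:
  (1) -3(0) + 21 + 2 + (-4) = 19 ✓
  (2) z = 2, target 2 ✓ (first branch holds)
  (3) w = 4, target 4 ✓ (second branch holds)
  (4) w = 4, target 4 ✓ (first branch holds)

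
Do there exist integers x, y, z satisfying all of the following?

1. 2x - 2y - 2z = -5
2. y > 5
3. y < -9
No

Even the single constraint (2x - 2y - 2z = -5) is infeasible over the integers.

  - 2x - 2y - 2z = -5: every term on the left is divisible by 2, so the LHS ≡ 0 (mod 2), but the RHS -5 is not — no integer solution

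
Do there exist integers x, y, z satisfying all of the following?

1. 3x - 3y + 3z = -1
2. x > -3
No

Even the single constraint (3x - 3y + 3z = -1) is infeasible over the integers.

  - 3x - 3y + 3z = -1: every term on the left is divisible by 3, so the LHS ≡ 0 (mod 3), but the RHS -1 is not — no integer solution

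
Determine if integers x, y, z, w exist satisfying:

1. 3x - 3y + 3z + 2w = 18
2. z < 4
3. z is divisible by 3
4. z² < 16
Yes

Take x = 0, y = -6, z = 0, w = 0. Substituting into each constraint:
  (1) 3(0) - 3(-6) + 3(0) + 2(0) = 18 ✓
  (2) 0 < 4 ✓
  (3) 0 = 3 × 0, remainder 0 ✓
  (4) z² = (0)² = 0, and 0 < 16 ✓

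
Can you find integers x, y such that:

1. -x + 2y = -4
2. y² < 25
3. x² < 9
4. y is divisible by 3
Yes

Take x = -2, y = -3. Substituting into each constraint:
  (1) 2 + 2(-3) = -4 ✓
  (2) y² = (-3)² = 9, and 9 < 25 ✓
  (3) x² = (-2)² = 4, and 4 < 9 ✓
  (4) -3 = 3 × -1, remainder 0 ✓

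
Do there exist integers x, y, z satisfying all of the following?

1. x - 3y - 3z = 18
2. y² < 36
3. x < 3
Yes

Take x = 0, y = 0, z = -6. Substituting into each constraint:
  (1) 0 - 3(0) - 3(-6) = 18 ✓
  (2) y² = (0)² = 0, and 0 < 36 ✓
  (3) 0 < 3 ✓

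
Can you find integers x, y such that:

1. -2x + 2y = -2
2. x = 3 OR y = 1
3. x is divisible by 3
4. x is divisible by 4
No

A contradictory subset is {-2x + 2y = -2, x = 3 OR y = 1, x is divisible by 4}. No integer assignment can satisfy these jointly:

  - -2x + 2y = -2: is a linear equation tying the variables together
  - x = 3 OR y = 1: forces a choice: either x = 3 or y = 1
  - x is divisible by 4: restricts x to multiples of 4

Split on the disjunction (x = 3 OR y = 1):
  • If x = 3: this contradicts the divisibility constraint — 3 is not a multiple of 4.
  • If y = 1: with y = 1, writing x = 4x', every remaining term of the linear equation is divisible by 8, so the left side is ≡ 0 (mod 8); but the right side -4 ≡ 4 (mod 8). No integers can satisfy it.
Both branches are infeasible, so the system has no integer solution.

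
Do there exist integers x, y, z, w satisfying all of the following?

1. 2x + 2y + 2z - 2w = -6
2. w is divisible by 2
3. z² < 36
Yes

Take x = -3, y = 0, z = 0, w = 0. Substituting into each constraint:
  (1) 2(-3) + 2(0) + 2(0) - 2(0) = -6 ✓
  (2) 0 = 2 × 0, remainder 0 ✓
  (3) z² = (0)² = 0, and 0 < 36 ✓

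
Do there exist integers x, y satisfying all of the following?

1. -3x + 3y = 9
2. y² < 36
Yes

Take x = 0, y = 3. Substituting into each constraint:
  (1) -3(0) + 3(3) = 9 ✓
  (2) y² = (3)² = 9, and 9 < 36 ✓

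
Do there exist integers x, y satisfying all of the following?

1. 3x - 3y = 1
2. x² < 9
No

Even the single constraint (3x - 3y = 1) is infeasible over the integers.

  - 3x - 3y = 1: every term on the left is divisible by 3, so the LHS ≡ 0 (mod 3), but the RHS 1 is not — no integer solution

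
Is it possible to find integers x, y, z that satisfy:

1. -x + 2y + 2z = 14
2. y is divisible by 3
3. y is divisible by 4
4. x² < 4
Yes

Take x = 0, y = 0, z = 7. Substituting into each constraint:
  (1) 0 + 2(0) + 2(7) = 14 ✓
  (2) 0 = 3 × 0, remainder 0 ✓
  (3) 0 = 4 × 0, remainder 0 ✓
  (4) x² = (0)² = 0, and 0 < 4 ✓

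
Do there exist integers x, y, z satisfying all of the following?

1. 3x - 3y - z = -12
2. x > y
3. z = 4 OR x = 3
Yes

Take x = 3, y = 2, z = 15. Substituting into each constraint:
  (1) 3(3) - 3(2) + (-15) = -12 ✓
  (2) 3 > 2 ✓
  (3) x = 3, target 3 ✓ (second branch holds)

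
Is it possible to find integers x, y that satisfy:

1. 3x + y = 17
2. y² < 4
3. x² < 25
No

The full constraint system is jointly infeasible over the integers. Each constraint and what it forces:

  - 3x + y = 17: is a linear equation tying the variables together
  - y² < 4: restricts y to |y| ≤ 1
  - x² < 25: restricts x to |x| ≤ 4

Range argument: with x ∈ [-4, 4], y ∈ [-1, 1], the left side of the equation is at most 13, but the right side is 17 > 13. No integer solution exists.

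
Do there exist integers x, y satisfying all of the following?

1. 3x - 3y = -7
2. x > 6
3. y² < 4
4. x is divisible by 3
No

Even the single constraint (3x - 3y = -7) is infeasible over the integers.

  - 3x - 3y = -7: every term on the left is divisible by 3, so the LHS ≡ 0 (mod 3), but the RHS -7 is not — no integer solution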